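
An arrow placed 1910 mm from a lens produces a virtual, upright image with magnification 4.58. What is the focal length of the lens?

m = −d_i/d_o ⇒ d_i = −m·d_o = −(+4.58)·(1910) = -8748 mm.
1/f = 1/d_o + 1/d_i = 1/(1910) + 1/(-8748) = 0.0004092, so f = 2440 mm.
Since f is positive, the lens is converging.

f = 2440 mm (converging)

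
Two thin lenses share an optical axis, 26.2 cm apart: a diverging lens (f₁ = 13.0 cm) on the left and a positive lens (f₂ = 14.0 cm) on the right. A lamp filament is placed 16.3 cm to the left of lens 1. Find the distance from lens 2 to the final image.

Lens 1 is diverging, so f₁ = −13.0 cm.
Lens 1: 1/d_i1 = 1/f₁ − 1/d_o1 = 1/(-13.0) − 1/(16.3) = -0.1383, so d_i1 = -7.232 cm.
The intermediate image is 7.232 cm to the left of lens 1 (virtual), which is 26.2 − (-7.232) = 33.43 cm to the left of lens 2, so d_o2 = +33.43 cm.
Lens 2: 1/d_i2 = 1/f₂ − 1/d_o2 = 1/(14.0) − 1/(33.43) = 0.04152, so d_i2 = 24.1 cm.
The final image is real, 24.1 cm to the right of lens 2 (overall magnification ≈ -0.32).

24.1 cm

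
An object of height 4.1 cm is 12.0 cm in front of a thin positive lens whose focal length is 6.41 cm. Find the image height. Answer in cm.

1/d_i = 1/f − 1/d_o = 1/(6.410) − 1/(12.0) = 0.07267, so d_i = 13.76 cm.
m = −d_i/d_o = -1.147.
|h_i| = |m|·h_o = 1.147 × 4.1 = 4.70 cm. The image is real, inverted and enlarged, on the far side of the lens.

4.70 cm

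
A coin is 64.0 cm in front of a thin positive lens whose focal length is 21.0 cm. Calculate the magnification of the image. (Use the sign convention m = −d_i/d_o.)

m = -0.488

1/d_i = 1/f − 1/d_o = 1/(21.00) − 1/(64.0) = 0.03199, so d_i = 31.26 cm.
m = −d_i/d_o = −(31.26)/(64.0) = -0.488.
The image is real, inverted and reduced, on the far side of the lens.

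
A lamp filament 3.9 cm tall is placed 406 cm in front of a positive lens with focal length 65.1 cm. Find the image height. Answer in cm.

0.745 cm

1/d_i = 1/f − 1/d_o = 1/(65.10) − 1/(406) = 0.01290, so d_i = 77.53 cm.
m = −d_i/d_o = -0.1910.
|h_i| = |m|·h_o = 0.1910 × 3.9 = 0.745 cm. The image is real, inverted and reduced, on the far side of the lens.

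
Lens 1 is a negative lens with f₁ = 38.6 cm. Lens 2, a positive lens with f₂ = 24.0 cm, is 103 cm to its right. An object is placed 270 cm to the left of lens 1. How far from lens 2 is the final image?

29.1 cm

Lens 1 is diverging, so f₁ = −38.6 cm.
Lens 1: 1/d_i1 = 1/f₁ − 1/d_o1 = 1/(-38.6) − 1/(270) = -0.02961, so d_i1 = -33.77 cm.
The intermediate image is 33.77 cm to the left of lens 1 (virtual), which is 103 − (-33.77) = 136.8 cm to the left of lens 2, so d_o2 = +136.8 cm.
Lens 2: 1/d_i2 = 1/f₂ − 1/d_o2 = 1/(24.0) − 1/(136.8) = 0.03436, so d_i2 = 29.1 cm.
The final image is real, 29.1 cm to the right of lens 2 (overall magnification ≈ -0.027).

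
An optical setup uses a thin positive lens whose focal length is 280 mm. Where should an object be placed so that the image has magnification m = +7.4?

m = −d_i/d_o ⇒ d_i = −m·d_o.
1/f = 1/d_o + 1/d_i = 1/d_o − 1/(m·d_o) = (1 − 1/m)/d_o, so d_o = f(1 − 1/m) = (280.0)(1 − 1/(+7.4)) = 242 mm.

242 mm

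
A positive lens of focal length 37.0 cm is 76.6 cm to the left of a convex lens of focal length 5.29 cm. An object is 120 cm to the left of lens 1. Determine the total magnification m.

m = +0.132

Lens 1: 1/d_i1 = 1/(37.0) − 1/(120) = 0.01869, so d_i1 = 53.49 cm; m₁ = −d_i1/d_o1 = -0.4458.
d_o2 = 76.6 − (53.49) = 23.11 cm.
Lens 2: 1/d_i2 = 1/(5.29) − 1/(23.11) = 0.1458, so d_i2 = 6.860 cm; m₂ = −d_i2/d_o2 = -0.2969.
m = m₁·m₂ = (-0.4458)(-0.2969) = +0.132.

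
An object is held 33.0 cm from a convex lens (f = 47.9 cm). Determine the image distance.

Thin-lens equation: 1/d_i = 1/f − 1/d_o = 1/(47.90) − 1/(33.0) = 0.02088 − 0.03030 = -0.009426, so d_i = -106 cm.
The image is virtual, upright and enlarged, on the same side as the object.

106 cm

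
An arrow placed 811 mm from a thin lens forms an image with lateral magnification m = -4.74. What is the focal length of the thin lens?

m = −d_i/d_o ⇒ d_i = −m·d_o = −(-4.74)·(811) = 3844 mm.
1/f = 1/d_o + 1/d_i = 1/(811) + 1/(3844) = 0.001493, so f = 670 mm.
Since f is positive, the thin lens is converging.

f = 670 mm (converging)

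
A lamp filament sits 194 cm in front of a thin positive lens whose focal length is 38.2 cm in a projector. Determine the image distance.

Lens equation: 1/s_i = 1/f − 1/s_o = 1/(38.20) − 1/(194) = 0.02618 − 0.005155 = 0.02102, so s_i = 47.6 cm.
The image is real, inverted and reduced, on the far side of the lens.

47.6 cm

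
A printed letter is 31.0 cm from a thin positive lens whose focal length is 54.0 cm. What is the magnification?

1/d_i = 1/f − 1/d_o = 1/(54.00) − 1/(31.0) = -0.01374, so d_i = -72.78 cm.
m = −d_i/d_o = −(-72.78)/(31.0) = +2.35.
The image is virtual, upright and enlarged, on the same side as the object.

m = +2.35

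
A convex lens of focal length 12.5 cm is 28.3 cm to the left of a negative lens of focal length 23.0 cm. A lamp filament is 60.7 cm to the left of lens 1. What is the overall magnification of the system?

Lens 1: 1/d_i1 = 1/(12.5) − 1/(60.7) = 0.06353, so d_i1 = 15.74 cm; m₁ = −d_i1/d_o1 = -0.2593.
d_o2 = 28.3 − (15.74) = 12.56 cm.
f₂ = −23.0 cm (diverging).
Lens 2: 1/d_i2 = 1/(-23.0) − 1/(12.56) = -0.1231, so d_i2 = -8.124 cm; m₂ = −d_i2/d_o2 = +0.6468.
m = m₁·m₂ = (-0.2593)(+0.6468) = -0.168.

m = -0.168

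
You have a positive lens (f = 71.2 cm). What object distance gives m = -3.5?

m = −d_i/d_o ⇒ d_i = −m·d_o.
1/f = 1/d_o + 1/d_i = 1/d_o − 1/(m·d_o) = (1 − 1/m)/d_o, so d_o = f(1 − 1/m) = (71.20)(1 − 1/(-3.5)) = 91.5 cm.

91.5 cm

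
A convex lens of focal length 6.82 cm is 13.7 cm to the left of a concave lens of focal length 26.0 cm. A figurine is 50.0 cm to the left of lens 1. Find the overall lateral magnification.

Lens 1: 1/d_i1 = 1/(6.82) − 1/(50.0) = 0.1266, so d_i1 = 7.897 cm; m₁ = −d_i1/d_o1 = -0.1579.
d_o2 = 13.7 − (7.897) = 5.803 cm.
f₂ = −26.0 cm (diverging).
Lens 2: 1/d_i2 = 1/(-26.0) − 1/(5.803) = -0.2108, so d_i2 = -4.744 cm; m₂ = −d_i2/d_o2 = +0.8175.
m = m₁·m₂ = (-0.1579)(+0.8175) = -0.129.

m = -0.129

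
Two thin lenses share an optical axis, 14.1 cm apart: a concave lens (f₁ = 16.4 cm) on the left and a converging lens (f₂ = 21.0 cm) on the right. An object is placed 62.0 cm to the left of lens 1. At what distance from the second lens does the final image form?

93.7 cm

Lens 1 is diverging, so f₁ = −16.4 cm.
Lens 1: 1/d_i1 = 1/f₁ − 1/d_o1 = 1/(-16.4) − 1/(62.0) = -0.07710, so d_i1 = -12.97 cm.
The intermediate image is 12.97 cm to the left of lens 1 (virtual), which is 14.1 − (-12.97) = 27.07 cm to the left of lens 2, so d_o2 = +27.07 cm.
Lens 2: 1/d_i2 = 1/f₂ − 1/d_o2 = 1/(21.0) − 1/(27.07) = 0.01068, so d_i2 = 93.7 cm.
The final image is real, 93.7 cm to the right of lens 2 (overall magnification ≈ -0.72).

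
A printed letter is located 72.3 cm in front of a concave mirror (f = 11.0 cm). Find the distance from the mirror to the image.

Mirror equation: 1/d_i = 1/f − 1/d_o = 1/(11.00) − 1/(72.3) = 0.09091 − 0.01383 = 0.07708, so d_i = 13.0 cm.
The image is real, inverted and reduced, in front of the mirror.

13.0 cm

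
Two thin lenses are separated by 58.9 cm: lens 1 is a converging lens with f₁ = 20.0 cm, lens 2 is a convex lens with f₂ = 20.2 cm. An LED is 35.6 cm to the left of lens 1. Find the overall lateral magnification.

m = -3.73

Lens 1: 1/d_i1 = 1/(20.0) − 1/(35.6) = 0.02191, so d_i1 = 45.64 cm; m₁ = −d_i1/d_o1 = -1.282.
d_o2 = 58.9 − (45.64) = 13.26 cm.
Lens 2: 1/d_i2 = 1/(20.2) − 1/(13.26) = -0.02591, so d_i2 = -38.60 cm; m₂ = −d_i2/d_o2 = +2.911.
m = m₁·m₂ = (-1.282)(+2.911) = -3.73.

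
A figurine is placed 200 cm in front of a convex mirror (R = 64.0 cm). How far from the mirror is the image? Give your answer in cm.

f = R/2 = 64.0/2 = 32.00 cm; for a convex mirror, f = -32.00 cm.
Mirror equation: 1/d_i = 1/f − 1/d_o = 1/(-32.00) − 1/(200) = -0.03125 − 0.005000 = -0.03625, so d_i = -27.6 cm.
The image is virtual, upright and reduced, behind the mirror.

27.6 cm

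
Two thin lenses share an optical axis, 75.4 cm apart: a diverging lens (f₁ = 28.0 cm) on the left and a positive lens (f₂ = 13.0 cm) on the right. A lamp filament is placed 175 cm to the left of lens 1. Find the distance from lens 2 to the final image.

Lens 1 is diverging, so f₁ = −28.0 cm.
Lens 1: 1/d_i1 = 1/f₁ − 1/d_o1 = 1/(-28.0) − 1/(175) = -0.04143, so d_i1 = -24.14 cm.
The intermediate image is 24.14 cm to the left of lens 1 (virtual), which is 75.4 − (-24.14) = 99.54 cm to the left of lens 2, so d_o2 = +99.54 cm.
Lens 2: 1/d_i2 = 1/f₂ − 1/d_o2 = 1/(13.0) − 1/(99.54) = 0.06688, so d_i2 = 15.0 cm.
The final image is real, 15.0 cm to the right of lens 2 (overall magnification ≈ -0.021).

15.0 cm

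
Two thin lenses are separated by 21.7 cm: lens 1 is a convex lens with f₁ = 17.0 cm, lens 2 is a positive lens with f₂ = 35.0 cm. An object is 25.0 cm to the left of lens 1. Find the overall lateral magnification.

Lens 1: 1/d_i1 = 1/(17.0) − 1/(25.0) = 0.01882, so d_i1 = 53.12 cm; m₁ = −d_i1/d_o1 = -2.125.
d_o2 = 21.7 − (53.12) = -31.42 cm (virtual object).
Lens 2: 1/d_i2 = 1/(35.0) − 1/(-31.42) = 0.06040, so d_i2 = 16.56 cm; m₂ = −d_i2/d_o2 = +0.5269.
m = m₁·m₂ = (-2.125)(+0.5269) = -1.12.

m = -1.12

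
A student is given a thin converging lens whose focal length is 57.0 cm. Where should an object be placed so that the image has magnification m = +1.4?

16.3 cm

m = −d_i/d_o ⇒ d_i = −m·d_o.
1/f = 1/d_o + 1/d_i = 1/d_o − 1/(m·d_o) = (1 − 1/m)/d_o, so d_o = f(1 − 1/m) = (57.00)(1 − 1/(+1.4)) = 16.3 cm.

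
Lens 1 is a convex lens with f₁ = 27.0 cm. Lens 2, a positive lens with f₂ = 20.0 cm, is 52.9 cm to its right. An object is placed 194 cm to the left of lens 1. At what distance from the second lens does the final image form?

Lens 1: 1/d_i1 = 1/f₁ − 1/d_o1 = 1/(27.0) − 1/(194) = 0.03188, so d_i1 = 31.37 cm.
The intermediate image is 31.37 cm to the right of lens 1, which is 52.9 − (31.37) = 21.53 cm to the left of lens 2, so d_o2 = +21.53 cm.
Lens 2: 1/d_i2 = 1/f₂ − 1/d_o2 = 1/(20.0) − 1/(21.53) = 0.003553, so d_i2 = 281 cm.
The final image is real, 281 cm to the right of lens 2 (overall magnification ≈ 2.1).

281 cm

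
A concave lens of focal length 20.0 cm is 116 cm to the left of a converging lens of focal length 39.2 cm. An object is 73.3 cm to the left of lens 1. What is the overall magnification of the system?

f₁ = −20.0 cm (diverging).
Lens 1: 1/d_i1 = 1/(-20.0) − 1/(73.3) = -0.06364, so d_i1 = -15.71 cm; m₁ = −d_i1/d_o1 = +0.2143.
d_o2 = 116 − (-15.71) = 131.7 cm.
Lens 2: 1/d_i2 = 1/(39.2) − 1/(131.7) = 0.01792, so d_i2 = 55.81 cm; m₂ = −d_i2/d_o2 = -0.4238.
m = m₁·m₂ = (+0.2143)(-0.4238) = -0.0908.

m = -0.0908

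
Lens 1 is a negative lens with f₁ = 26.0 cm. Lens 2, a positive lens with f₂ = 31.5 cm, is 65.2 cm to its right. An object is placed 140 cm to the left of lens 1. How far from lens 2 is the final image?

Lens 1 is diverging, so f₁ = −26.0 cm.
Lens 1: 1/d_i1 = 1/f₁ − 1/d_o1 = 1/(-26.0) − 1/(140) = -0.04560, so d_i1 = -21.93 cm.
The intermediate image is 21.93 cm to the left of lens 1 (virtual), which is 65.2 − (-21.93) = 87.13 cm to the left of lens 2, so d_o2 = +87.13 cm.
Lens 2: 1/d_i2 = 1/f₂ − 1/d_o2 = 1/(31.5) − 1/(87.13) = 0.02027, so d_i2 = 49.3 cm.
The final image is real, 49.3 cm to the right of lens 2 (overall magnification ≈ -0.089).

49.3 cm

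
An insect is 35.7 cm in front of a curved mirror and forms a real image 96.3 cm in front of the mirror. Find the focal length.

f = 26.0 cm (concave)

Real image ⇒ d_i = +96.3 cm.
1/f = 1/d_o + 1/d_i = 1/(35.7) + 1/(96.3) = 0.03840, so f = 26.0 cm.
Since f is positive, the curved mirror is concave.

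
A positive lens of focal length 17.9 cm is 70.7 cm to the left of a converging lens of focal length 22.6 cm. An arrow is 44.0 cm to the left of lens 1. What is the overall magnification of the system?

m = +0.865

Lens 1: 1/d_i1 = 1/(17.9) − 1/(44.0) = 0.03314, so d_i1 = 30.18 cm; m₁ = −d_i1/d_o1 = -0.6859.
d_o2 = 70.7 − (30.18) = 40.52 cm.
Lens 2: 1/d_i2 = 1/(22.6) − 1/(40.52) = 0.01957, so d_i2 = 51.10 cm; m₂ = −d_i2/d_o2 = -1.261.
m = m₁·m₂ = (-0.6859)(-1.261) = +0.865.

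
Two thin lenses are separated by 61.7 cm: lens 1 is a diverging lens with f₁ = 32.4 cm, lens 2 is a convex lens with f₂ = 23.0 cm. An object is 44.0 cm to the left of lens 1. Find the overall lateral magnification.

m = -0.170

f₁ = −32.4 cm (diverging).
Lens 1: 1/d_i1 = 1/(-32.4) − 1/(44.0) = -0.05359, so d_i1 = -18.66 cm; m₁ = −d_i1/d_o1 = +0.4241.
d_o2 = 61.7 − (-18.66) = 80.36 cm.
Lens 2: 1/d_i2 = 1/(23.0) − 1/(80.36) = 0.03103, so d_i2 = 32.22 cm; m₂ = −d_i2/d_o2 = -0.4010.
m = m₁·m₂ = (+0.4241)(-0.4010) = -0.170.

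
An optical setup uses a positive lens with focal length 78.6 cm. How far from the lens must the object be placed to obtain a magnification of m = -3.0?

105 cm

m = −d_i/d_o ⇒ d_i = −m·d_o.
1/f = 1/d_o + 1/d_i = 1/d_o − 1/(m·d_o) = (1 − 1/m)/d_o, so d_o = f(1 − 1/m) = (78.60)(1 − 1/(-3.0)) = 105 cm.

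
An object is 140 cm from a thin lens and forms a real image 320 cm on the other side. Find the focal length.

Real image ⇒ d_i = +320 cm.
1/f = 1/d_o + 1/d_i = 1/(140) + 1/(320) = 0.01027, so f = 97.4 cm.
Since f is positive, the thin lens is converging.

f = 97.4 cm (converging)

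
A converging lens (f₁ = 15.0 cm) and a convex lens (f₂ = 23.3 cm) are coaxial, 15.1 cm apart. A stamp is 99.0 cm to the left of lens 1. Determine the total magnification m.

m = -0.161

Lens 1: 1/d_i1 = 1/(15.0) − 1/(99.0) = 0.05657, so d_i1 = 17.68 cm; m₁ = −d_i1/d_o1 = -0.1786.
d_o2 = 15.1 − (17.68) = -2.580 cm (virtual object).
Lens 2: 1/d_i2 = 1/(23.3) − 1/(-2.580) = 0.4305, so d_i2 = 2.323 cm; m₂ = −d_i2/d_o2 = +0.9003.
m = m₁·m₂ = (-0.1786)(+0.9003) = -0.161.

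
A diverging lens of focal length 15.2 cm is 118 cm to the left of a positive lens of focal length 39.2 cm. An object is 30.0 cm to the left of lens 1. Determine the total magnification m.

m = -0.148

f₁ = −15.2 cm (diverging).
Lens 1: 1/d_i1 = 1/(-15.2) − 1/(30.0) = -0.09912, so d_i1 = -10.09 cm; m₁ = −d_i1/d_o1 = +0.3363.
d_o2 = 118 − (-10.09) = 128.1 cm.
Lens 2: 1/d_i2 = 1/(39.2) − 1/(128.1) = 0.01770, so d_i2 = 56.49 cm; m₂ = −d_i2/d_o2 = -0.4409.
m = m₁·m₂ = (+0.3363)(-0.4409) = -0.148.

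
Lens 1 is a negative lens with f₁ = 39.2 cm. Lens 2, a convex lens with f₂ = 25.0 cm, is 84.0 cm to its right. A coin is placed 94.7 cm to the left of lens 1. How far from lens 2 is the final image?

Lens 1 is diverging, so f₁ = −39.2 cm.
Lens 1: 1/d_i1 = 1/f₁ − 1/d_o1 = 1/(-39.2) − 1/(94.7) = -0.03607, so d_i1 = -27.72 cm.
The intermediate image is 27.72 cm to the left of lens 1 (virtual), which is 84.0 − (-27.72) = 111.7 cm to the left of lens 2, so d_o2 = +111.7 cm.
Lens 2: 1/d_i2 = 1/f₂ − 1/d_o2 = 1/(25.0) − 1/(111.7) = 0.03105, so d_i2 = 32.2 cm.
The final image is real, 32.2 cm to the right of lens 2 (overall magnification ≈ -0.084).

32.2 cm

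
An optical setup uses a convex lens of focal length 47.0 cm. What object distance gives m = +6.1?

m = −d_i/d_o ⇒ d_i = −m·d_o.
1/f = 1/d_o + 1/d_i = 1/d_o − 1/(m·d_o) = (1 − 1/m)/d_o, so d_o = f(1 − 1/m) = (47.00)(1 − 1/(+6.1)) = 39.3 cm.

39.3 cm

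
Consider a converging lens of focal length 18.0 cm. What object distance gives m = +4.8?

14.2 cm

m = −d_i/d_o ⇒ d_i = −m·d_o.
1/f = 1/d_o + 1/d_i = 1/d_o − 1/(m·d_o) = (1 − 1/m)/d_o, so d_o = f(1 − 1/m) = (18.00)(1 − 1/(+4.8)) = 14.2 cm.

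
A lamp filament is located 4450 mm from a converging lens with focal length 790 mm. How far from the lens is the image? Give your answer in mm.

961 mm

Thin-lens equation: 1/s_i = 1/f − 1/s_o = 1/(790.0) − 1/(4450) = 0.001266 − 0.0002247 = 0.001041, so s_i = 961 mm.
The image is real, inverted and reduced, on the far side of the lens.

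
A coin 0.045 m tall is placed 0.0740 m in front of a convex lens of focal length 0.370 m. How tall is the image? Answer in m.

0.0563 m

1/d_i = 1/f − 1/d_o = 1/(0.3700) − 1/(0.0740) = -10.81, so d_i = -0.09250 m.
m = −d_i/d_o = +1.250.
|h_i| = |m|·h_o = 1.250 × 0.045 = 0.0563 m. The image is virtual, upright and enlarged, on the same side as the object.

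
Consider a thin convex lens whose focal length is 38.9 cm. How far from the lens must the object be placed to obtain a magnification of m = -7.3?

m = −d_i/d_o ⇒ d_i = −m·d_o.
1/f = 1/d_o + 1/d_i = 1/d_o − 1/(m·d_o) = (1 − 1/m)/d_o, so d_o = f(1 − 1/m) = (38.90)(1 − 1/(-7.3)) = 44.2 cm.

44.2 cm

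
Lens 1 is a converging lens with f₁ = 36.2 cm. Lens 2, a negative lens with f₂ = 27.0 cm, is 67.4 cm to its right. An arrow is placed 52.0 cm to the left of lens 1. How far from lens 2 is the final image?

Lens 1: 1/d_i1 = 1/f₁ − 1/d_o1 = 1/(36.2) − 1/(52.0) = 0.008394, so d_i1 = 119.1 cm.
The intermediate image is 119.1 cm to the right of lens 1, which lies 51.70 cm to the right of lens 2 — a virtual object — so d_o2 = −51.70 cm.
Lens 2 is diverging, so f₂ = −27.0 cm.
Lens 2: 1/d_i2 = 1/f₂ − 1/d_o2 = 1/(-27.0) − 1/(-51.70) = -0.01769, so d_i2 = -56.5 cm.
The final image is virtual, 56.5 cm to the left of lens 2 (overall magnification ≈ 2.5).

56.5 cm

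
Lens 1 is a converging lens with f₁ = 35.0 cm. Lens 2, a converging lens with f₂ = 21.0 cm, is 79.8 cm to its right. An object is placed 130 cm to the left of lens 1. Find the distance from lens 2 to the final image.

61.4 cm

Lens 1: 1/d_i1 = 1/f₁ − 1/d_o1 = 1/(35.0) − 1/(130) = 0.02088, so d_i1 = 47.89 cm.
The intermediate image is 47.89 cm to the right of lens 1, which is 79.8 − (47.89) = 31.91 cm to the left of lens 2, so d_o2 = +31.91 cm.
Lens 2: 1/d_i2 = 1/f₂ − 1/d_o2 = 1/(21.0) − 1/(31.91) = 0.01628, so d_i2 = 61.4 cm.
The final image is real, 61.4 cm to the right of lens 2 (overall magnification ≈ 0.71).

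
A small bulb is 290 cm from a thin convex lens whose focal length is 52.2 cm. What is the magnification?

m = -0.220

1/d_i = 1/f − 1/d_o = 1/(52.20) − 1/(290) = 0.01571, so d_i = 63.66 cm.
m = −d_i/d_o = −(63.66)/(290) = -0.220.
The image is real, inverted and reduced, on the far side of the lens.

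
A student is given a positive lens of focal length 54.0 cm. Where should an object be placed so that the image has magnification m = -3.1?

71.4 cm

m = −d_i/d_o ⇒ d_i = −m·d_o.
1/f = 1/d_o + 1/d_i = 1/d_o − 1/(m·d_o) = (1 − 1/m)/d_o, so d_o = f(1 − 1/m) = (54.00)(1 − 1/(-3.1)) = 71.4 cm.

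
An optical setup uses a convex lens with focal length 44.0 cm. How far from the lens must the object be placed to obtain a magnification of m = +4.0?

33.0 cm

m = −d_i/d_o ⇒ d_i = −m·d_o.
1/f = 1/d_o + 1/d_i = 1/d_o − 1/(m·d_o) = (1 − 1/m)/d_o, so d_o = f(1 − 1/m) = (44.00)(1 − 1/(+4.0)) = 33.0 cm.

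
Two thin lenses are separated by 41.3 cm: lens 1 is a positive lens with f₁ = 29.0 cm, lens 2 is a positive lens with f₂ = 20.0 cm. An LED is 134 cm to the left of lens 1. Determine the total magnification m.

m = -0.352

Lens 1: 1/d_i1 = 1/(29.0) − 1/(134) = 0.02702, so d_i1 = 37.01 cm; m₁ = −d_i1/d_o1 = -0.2762.
d_o2 = 41.3 − (37.01) = 4.290 cm.
Lens 2: 1/d_i2 = 1/(20.0) − 1/(4.290) = -0.1831, so d_i2 = -5.461 cm; m₂ = −d_i2/d_o2 = +1.273.
m = m₁·m₂ = (-0.2762)(+1.273) = -0.352.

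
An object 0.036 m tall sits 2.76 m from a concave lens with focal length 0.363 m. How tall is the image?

For a concave lens, f = -0.363 m.
1/d_i = 1/f − 1/d_o = 1/(-0.3630) − 1/(2.76) = -3.117, so d_i = -0.3208 m.
m = −d_i/d_o = +0.1162.
|h_i| = |m|·h_o = 0.1162 × 0.036 = 0.00418 m. The image is virtual, upright and reduced, on the same side as the object.

0.00418 m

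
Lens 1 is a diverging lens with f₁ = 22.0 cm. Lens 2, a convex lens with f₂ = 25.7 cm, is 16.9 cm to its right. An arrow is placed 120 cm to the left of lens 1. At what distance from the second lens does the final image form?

Lens 1 is diverging, so f₁ = −22.0 cm.
Lens 1: 1/d_i1 = 1/f₁ − 1/d_o1 = 1/(-22.0) − 1/(120) = -0.05379, so d_i1 = -18.59 cm.
The intermediate image is 18.59 cm to the left of lens 1 (virtual), which is 16.9 − (-18.59) = 35.49 cm to the left of lens 2, so d_o2 = +35.49 cm.
Lens 2: 1/d_i2 = 1/f₂ − 1/d_o2 = 1/(25.7) − 1/(35.49) = 0.01073, so d_i2 = 93.2 cm.
The final image is real, 93.2 cm to the right of lens 2 (overall magnification ≈ -0.41).

93.2 cm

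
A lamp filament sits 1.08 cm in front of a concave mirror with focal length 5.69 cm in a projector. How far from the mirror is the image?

Mirror equation: 1/v = 1/f − 1/u = 1/(5.690) − 1/(1.08) = 0.1757 − 0.9259 = -0.7502, so v = -1.33 cm.
The image is virtual, upright and enlarged, behind the mirror.

1.33 cm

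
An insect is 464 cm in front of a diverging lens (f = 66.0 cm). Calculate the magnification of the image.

For a diverging lens, f = -66.0 cm.
1/d_i = 1/f − 1/d_o = 1/(-66.00) − 1/(464) = -0.01731, so d_i = -57.78 cm.
m = −d_i/d_o = −(-57.78)/(464) = +0.125.
The image is virtual, upright and reduced, on the same side as the object.

m = +0.125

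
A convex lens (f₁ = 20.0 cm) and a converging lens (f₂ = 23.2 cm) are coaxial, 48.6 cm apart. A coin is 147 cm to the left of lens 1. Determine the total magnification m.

Lens 1: 1/d_i1 = 1/(20.0) − 1/(147) = 0.04320, so d_i1 = 23.15 cm; m₁ = −d_i1/d_o1 = -0.1575.
d_o2 = 48.6 − (23.15) = 25.45 cm.
Lens 2: 1/d_i2 = 1/(23.2) − 1/(25.45) = 0.003811, so d_i2 = 262.4 cm; m₂ = −d_i2/d_o2 = -10.31.
m = m₁·m₂ = (-0.1575)(-10.31) = +1.62.

m = +1.62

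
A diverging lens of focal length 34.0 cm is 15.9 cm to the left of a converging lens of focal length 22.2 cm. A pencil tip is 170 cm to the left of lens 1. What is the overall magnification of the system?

f₁ = −34.0 cm (diverging).
Lens 1: 1/d_i1 = 1/(-34.0) − 1/(170) = -0.03529, so d_i1 = -28.33 cm; m₁ = −d_i1/d_o1 = +0.1666.
d_o2 = 15.9 − (-28.33) = 44.23 cm.
Lens 2: 1/d_i2 = 1/(22.2) − 1/(44.23) = 0.02244, so d_i2 = 44.57 cm; m₂ = −d_i2/d_o2 = -1.008.
m = m₁·m₂ = (+0.1666)(-1.008) = -0.168.

m = -0.168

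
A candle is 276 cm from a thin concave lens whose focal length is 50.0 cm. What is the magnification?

For a concave lens, f = -50.0 cm.
1/d_i = 1/f − 1/d_o = 1/(-50.00) − 1/(276) = -0.02362, so d_i = -42.33 cm.
m = −d_i/d_o = −(-42.33)/(276) = +0.153.
The image is virtual, upright and reduced, on the same side as the object.

m = +0.153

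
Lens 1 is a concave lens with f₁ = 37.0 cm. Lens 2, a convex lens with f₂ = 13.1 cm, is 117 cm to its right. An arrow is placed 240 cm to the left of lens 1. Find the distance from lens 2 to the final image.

14.4 cm

Lens 1 is diverging, so f₁ = −37.0 cm.
Lens 1: 1/d_i1 = 1/f₁ − 1/d_o1 = 1/(-37.0) − 1/(240) = -0.03119, so d_i1 = -32.06 cm.
The intermediate image is 32.06 cm to the left of lens 1 (virtual), which is 117 − (-32.06) = 149.1 cm to the left of lens 2, so d_o2 = +149.1 cm.
Lens 2: 1/d_i2 = 1/f₂ − 1/d_o2 = 1/(13.1) − 1/(149.1) = 0.06963, so d_i2 = 14.4 cm.
The final image is real, 14.4 cm to the right of lens 2 (overall magnification ≈ -0.013).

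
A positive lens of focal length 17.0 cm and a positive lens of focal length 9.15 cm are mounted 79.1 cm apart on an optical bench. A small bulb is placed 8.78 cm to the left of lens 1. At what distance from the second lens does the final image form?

10.1 cm

Lens 1: 1/d_i1 = 1/f₁ − 1/d_o1 = 1/(17.0) − 1/(8.78) = -0.05507, so d_i1 = -18.16 cm.
The intermediate image is 18.16 cm to the left of lens 1 (virtual), which is 79.1 − (-18.16) = 97.26 cm to the left of lens 2, so d_o2 = +97.26 cm.
Lens 2: 1/d_i2 = 1/f₂ − 1/d_o2 = 1/(9.15) − 1/(97.26) = 0.09901, so d_i2 = 10.1 cm.
The final image is real, 10.1 cm to the right of lens 2 (overall magnification ≈ -0.21).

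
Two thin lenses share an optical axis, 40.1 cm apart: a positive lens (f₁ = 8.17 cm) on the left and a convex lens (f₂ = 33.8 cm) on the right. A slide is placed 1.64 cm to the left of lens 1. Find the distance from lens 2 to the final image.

171 cm

Lens 1: 1/d_i1 = 1/f₁ − 1/d_o1 = 1/(8.17) − 1/(1.64) = -0.4874, so d_i1 = -2.052 cm.
The intermediate image is 2.052 cm to the left of lens 1 (virtual), which is 40.1 − (-2.052) = 42.15 cm to the left of lens 2, so d_o2 = +42.15 cm.
Lens 2: 1/d_i2 = 1/f₂ − 1/d_o2 = 1/(33.8) − 1/(42.15) = 0.005861, so d_i2 = 171 cm.
The final image is real, 171 cm to the right of lens 2 (overall magnification ≈ -5.1).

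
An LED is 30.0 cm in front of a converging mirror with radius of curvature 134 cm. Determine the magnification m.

m = +1.81

f = R/2 = 134/2 = 67.00 cm.
1/d_i = 1/f − 1/d_o = 1/(67.00) − 1/(30.0) = -0.01841, so d_i = -54.32 cm.
m = −d_i/d_o = −(-54.32)/(30.0) = +1.81.
The image is virtual, upright and enlarged, behind the mirror.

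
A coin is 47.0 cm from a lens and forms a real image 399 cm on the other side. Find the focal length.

f = 42.0 cm (converging)

Real image ⇒ d_i = +399 cm.
1/f = 1/d_o + 1/d_i = 1/(47.0) + 1/(399) = 0.02378, so f = 42.0 cm.
Since f is positive, the lens is converging.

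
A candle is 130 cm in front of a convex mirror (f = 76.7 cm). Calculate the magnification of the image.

For a convex mirror, f = -76.7 cm.
1/d_i = 1/f − 1/d_o = 1/(-76.70) − 1/(130) = -0.02073, so d_i = -48.24 cm.
m = −d_i/d_o = −(-48.24)/(130) = +0.371.
The image is virtual, upright and reduced, behind the mirror.

m = +0.371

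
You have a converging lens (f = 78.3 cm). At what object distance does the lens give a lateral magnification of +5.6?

m = −d_i/d_o ⇒ d_i = −m·d_o.
1/f = 1/d_o + 1/d_i = 1/d_o − 1/(m·d_o) = (1 − 1/m)/d_o, so d_o = f(1 − 1/m) = (78.30)(1 − 1/(+5.6)) = 64.3 cm.

64.3 cm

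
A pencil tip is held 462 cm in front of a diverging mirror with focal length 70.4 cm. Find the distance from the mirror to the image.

61.1 cm

For a diverging mirror, f = -70.4 cm.
Mirror equation: 1/s_i = 1/f − 1/s_o = 1/(-70.40) − 1/(462) = -0.01420 − 0.002165 = -0.01637, so s_i = -61.1 cm.
The image is virtual, upright and reduced, behind the mirror.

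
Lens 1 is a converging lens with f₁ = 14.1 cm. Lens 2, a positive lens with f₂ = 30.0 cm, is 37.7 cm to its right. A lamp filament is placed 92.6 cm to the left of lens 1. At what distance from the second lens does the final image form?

Lens 1: 1/d_i1 = 1/f₁ − 1/d_o1 = 1/(14.1) − 1/(92.6) = 0.06012, so d_i1 = 16.63 cm.
The intermediate image is 16.63 cm to the right of lens 1, which is 37.7 − (16.63) = 21.07 cm to the left of lens 2, so d_o2 = +21.07 cm.
Lens 2: 1/d_i2 = 1/f₂ − 1/d_o2 = 1/(30.0) − 1/(21.07) = -0.01413, so d_i2 = -70.8 cm.
The final image is virtual, 70.8 cm to the left of lens 2 (overall magnification ≈ -0.60).

70.8 cm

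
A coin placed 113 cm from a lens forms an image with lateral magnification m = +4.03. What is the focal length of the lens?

f = 150 cm (converging)

m = −d_i/d_o ⇒ d_i = −m·d_o = −(+4.03)·(113) = -455.4 cm.
1/f = 1/d_o + 1/d_i = 1/(113) + 1/(-455.4) = 0.006654, so f = 150 cm.
Since f is positive, the lens is converging.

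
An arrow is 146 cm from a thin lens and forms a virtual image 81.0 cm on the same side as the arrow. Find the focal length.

Virtual image ⇒ d_i = −81.0 cm.
1/f = 1/d_o + 1/d_i = 1/(146) + 1/(-81.0) = -0.005496, so f = -182 cm.
Since f is negative, the thin lens is diverging.

f = -182 cm (diverging)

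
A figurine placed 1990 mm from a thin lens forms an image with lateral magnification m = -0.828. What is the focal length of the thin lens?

m = −d_i/d_o ⇒ d_i = −m·d_o = −(-0.828)·(1990) = 1648 mm.
1/f = 1/d_o + 1/d_i = 1/(1990) + 1/(1648) = 0.001109, so f = 901 mm.
Since f is positive, the thin lens is converging.

f = 901 mm (converging)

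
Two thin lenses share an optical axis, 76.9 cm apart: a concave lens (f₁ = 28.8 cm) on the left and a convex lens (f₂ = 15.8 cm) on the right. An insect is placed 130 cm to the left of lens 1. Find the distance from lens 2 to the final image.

18.7 cm

Lens 1 is diverging, so f₁ = −28.8 cm.
Lens 1: 1/d_i1 = 1/f₁ − 1/d_o1 = 1/(-28.8) − 1/(130) = -0.04241, so d_i1 = -23.58 cm.
The intermediate image is 23.58 cm to the left of lens 1 (virtual), which is 76.9 − (-23.58) = 100.5 cm to the left of lens 2, so d_o2 = +100.5 cm.
Lens 2: 1/d_i2 = 1/f₂ − 1/d_o2 = 1/(15.8) − 1/(100.5) = 0.05334, so d_i2 = 18.7 cm.
The final image is real, 18.7 cm to the right of lens 2 (overall magnification ≈ -0.034).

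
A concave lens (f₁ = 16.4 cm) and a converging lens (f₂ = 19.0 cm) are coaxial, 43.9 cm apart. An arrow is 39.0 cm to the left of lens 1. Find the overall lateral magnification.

m = -0.154

f₁ = −16.4 cm (diverging).
Lens 1: 1/d_i1 = 1/(-16.4) − 1/(39.0) = -0.08662, so d_i1 = -11.55 cm; m₁ = −d_i1/d_o1 = +0.2962.
d_o2 = 43.9 − (-11.55) = 55.45 cm.
Lens 2: 1/d_i2 = 1/(19.0) − 1/(55.45) = 0.03460, so d_i2 = 28.90 cm; m₂ = −d_i2/d_o2 = -0.5213.
m = m₁·m₂ = (+0.2962)(-0.5213) = -0.154.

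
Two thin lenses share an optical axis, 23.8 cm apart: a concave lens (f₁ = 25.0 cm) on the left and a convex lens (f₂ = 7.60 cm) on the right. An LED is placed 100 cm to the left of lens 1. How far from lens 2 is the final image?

Lens 1 is diverging, so f₁ = −25.0 cm.
Lens 1: 1/d_i1 = 1/f₁ − 1/d_o1 = 1/(-25.0) − 1/(100) = -0.05000, so d_i1 = -20.00 cm.
The intermediate image is 20.00 cm to the left of lens 1 (virtual), which is 23.8 − (-20.00) = 43.80 cm to the left of lens 2, so d_o2 = +43.80 cm.
Lens 2: 1/d_i2 = 1/f₂ − 1/d_o2 = 1/(7.60) − 1/(43.80) = 0.1087, so d_i2 = 9.20 cm.
The final image is real, 9.20 cm to the right of lens 2 (overall magnification ≈ -0.042).

9.20 cm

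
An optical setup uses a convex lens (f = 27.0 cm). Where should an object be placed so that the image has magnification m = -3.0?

36.0 cm

m = −d_i/d_o ⇒ d_i = −m·d_o.
1/f = 1/d_o + 1/d_i = 1/d_o − 1/(m·d_o) = (1 − 1/m)/d_o, so d_o = f(1 − 1/m) = (27.00)(1 − 1/(-3.0)) = 36.0 cm.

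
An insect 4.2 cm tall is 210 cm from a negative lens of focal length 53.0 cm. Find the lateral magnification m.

m = +0.202

For a negative lens, f = -53.0 cm.
1/d_i = 1/f − 1/d_o = 1/(-53.00) − 1/(210) = -0.02363, so d_i = -42.32 cm.
m = −d_i/d_o = −(-42.32)/(210) = +0.202.
The image is virtual, upright and reduced, on the same side as the object.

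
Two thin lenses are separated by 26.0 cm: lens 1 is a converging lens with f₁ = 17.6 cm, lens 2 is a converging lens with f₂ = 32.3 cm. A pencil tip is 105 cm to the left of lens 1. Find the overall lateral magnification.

Lens 1: 1/d_i1 = 1/(17.6) − 1/(105) = 0.04729, so d_i1 = 21.14 cm; m₁ = −d_i1/d_o1 = -0.2013.
d_o2 = 26.0 − (21.14) = 4.860 cm.
Lens 2: 1/d_i2 = 1/(32.3) − 1/(4.860) = -0.1748, so d_i2 = -5.721 cm; m₂ = −d_i2/d_o2 = +1.177.
m = m₁·m₂ = (-0.2013)(+1.177) = -0.237.

m = -0.237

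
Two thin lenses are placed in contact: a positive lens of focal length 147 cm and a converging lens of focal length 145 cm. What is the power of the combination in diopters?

P₁ = 1/f₁ = 1/(1.47 m) = +0.6803 D; P₂ = 1/f₂ = 1/(1.45 m) = +0.6897 D.
For thin lenses in contact, P = P₁ + P₂ = (+0.6803) + (+0.6897) = +1.37 D.

P = +1.37 D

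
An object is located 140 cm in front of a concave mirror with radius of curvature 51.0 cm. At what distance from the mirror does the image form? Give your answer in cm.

31.2 cm

f = R/2 = 51.0/2 = 25.50 cm.
Mirror equation: 1/q = 1/f − 1/p = 1/(25.50) − 1/(140) = 0.03922 − 0.007143 = 0.03207, so q = 31.2 cm.
The image is real, inverted and reduced, in front of the mirror.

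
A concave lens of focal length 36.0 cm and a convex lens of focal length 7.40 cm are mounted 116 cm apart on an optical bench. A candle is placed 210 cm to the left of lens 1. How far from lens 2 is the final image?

Lens 1 is diverging, so f₁ = −36.0 cm.
Lens 1: 1/d_i1 = 1/f₁ − 1/d_o1 = 1/(-36.0) − 1/(210) = -0.03254, so d_i1 = -30.73 cm.
The intermediate image is 30.73 cm to the left of lens 1 (virtual), which is 116 − (-30.73) = 146.7 cm to the left of lens 2, so d_o2 = +146.7 cm.
Lens 2: 1/d_i2 = 1/f₂ − 1/d_o2 = 1/(7.40) − 1/(146.7) = 0.1283, so d_i2 = 7.79 cm.
The final image is real, 7.79 cm to the right of lens 2 (overall magnification ≈ -0.0078).

7.79 cm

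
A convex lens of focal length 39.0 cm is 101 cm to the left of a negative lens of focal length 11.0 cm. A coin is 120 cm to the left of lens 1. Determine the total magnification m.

m = -0.0977

Lens 1: 1/d_i1 = 1/(39.0) − 1/(120) = 0.01731, so d_i1 = 57.78 cm; m₁ = −d_i1/d_o1 = -0.4815.
d_o2 = 101 − (57.78) = 43.22 cm.
f₂ = −11.0 cm (diverging).
Lens 2: 1/d_i2 = 1/(-11.0) − 1/(43.22) = -0.1140, so d_i2 = -8.768 cm; m₂ = −d_i2/d_o2 = +0.2029.
m = m₁·m₂ = (-0.4815)(+0.2029) = -0.0977.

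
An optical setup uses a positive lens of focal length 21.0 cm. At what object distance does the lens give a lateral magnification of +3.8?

m = −d_i/d_o ⇒ d_i = −m·d_o.
1/f = 1/d_o + 1/d_i = 1/d_o − 1/(m·d_o) = (1 − 1/m)/d_o, so d_o = f(1 − 1/m) = (21.00)(1 − 1/(+3.8)) = 15.5 cm.

15.5 cm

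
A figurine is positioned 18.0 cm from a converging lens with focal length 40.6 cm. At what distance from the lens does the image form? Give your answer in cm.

Lens equation: 1/s_i = 1/f − 1/s_o = 1/(40.60) − 1/(18.0) = 0.02463 − 0.05556 = -0.03093, so s_i = -32.3 cm.
The image is virtual, upright and enlarged, on the same side as the object.

32.3 cm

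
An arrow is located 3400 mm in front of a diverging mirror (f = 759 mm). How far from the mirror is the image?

For a diverging mirror, f = -759 mm.
Mirror equation: 1/d_i = 1/f − 1/d_o = 1/(-759.0) − 1/(3400) = -0.001318 − 0.0002941 = -0.001612, so d_i = -620 mm.
The image is virtual, upright and reduced, behind the mirror.

620 mm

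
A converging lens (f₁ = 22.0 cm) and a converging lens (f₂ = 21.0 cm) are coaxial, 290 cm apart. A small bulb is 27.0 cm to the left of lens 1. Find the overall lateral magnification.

Lens 1: 1/d_i1 = 1/(22.0) − 1/(27.0) = 0.008418, so d_i1 = 118.8 cm; m₁ = −d_i1/d_o1 = -4.400.
d_o2 = 290 − (118.8) = 171.2 cm.
Lens 2: 1/d_i2 = 1/(21.0) − 1/(171.2) = 0.04178, so d_i2 = 23.94 cm; m₂ = −d_i2/d_o2 = -0.1398.
m = m₁·m₂ = (-4.400)(-0.1398) = +0.615.

m = +0.615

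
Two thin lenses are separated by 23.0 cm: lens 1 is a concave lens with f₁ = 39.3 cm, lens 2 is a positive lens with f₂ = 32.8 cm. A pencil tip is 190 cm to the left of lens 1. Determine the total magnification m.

f₁ = −39.3 cm (diverging).
Lens 1: 1/d_i1 = 1/(-39.3) − 1/(190) = -0.03071, so d_i1 = -32.56 cm; m₁ = −d_i1/d_o1 = +0.1714.
d_o2 = 23.0 − (-32.56) = 55.56 cm.
Lens 2: 1/d_i2 = 1/(32.8) − 1/(55.56) = 0.01249, so d_i2 = 80.07 cm; m₂ = −d_i2/d_o2 = -1.441.
m = m₁·m₂ = (+0.1714)(-1.441) = -0.247.

m = -0.247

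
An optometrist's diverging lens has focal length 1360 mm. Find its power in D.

For a diverging lens, f = −1360 mm.
f = -136 cm = -1.36 m.
P = 1/f = 1/(-1.36 m) = -0.735 D.

P = -0.735 D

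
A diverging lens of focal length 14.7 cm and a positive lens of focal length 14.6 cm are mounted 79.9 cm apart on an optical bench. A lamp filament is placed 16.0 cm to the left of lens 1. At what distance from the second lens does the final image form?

Lens 1 is diverging, so f₁ = −14.7 cm.
Lens 1: 1/d_i1 = 1/f₁ − 1/d_o1 = 1/(-14.7) − 1/(16.0) = -0.1305, so d_i1 = -7.661 cm.
The intermediate image is 7.661 cm to the left of lens 1 (virtual), which is 79.9 − (-7.661) = 87.56 cm to the left of lens 2, so d_o2 = +87.56 cm.
Lens 2: 1/d_i2 = 1/f₂ − 1/d_o2 = 1/(14.6) − 1/(87.56) = 0.05707, so d_i2 = 17.5 cm.
The final image is real, 17.5 cm to the right of lens 2 (overall magnification ≈ -0.096).

17.5 cm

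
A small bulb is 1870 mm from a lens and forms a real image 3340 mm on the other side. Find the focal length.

f = 1200 mm (converging)

Real image ⇒ d_i = +3340 mm.
1/f = 1/d_o + 1/d_i = 1/(1870) + 1/(3340) = 0.0008342, so f = 1200 mm.
Since f is positive, the lens is converging.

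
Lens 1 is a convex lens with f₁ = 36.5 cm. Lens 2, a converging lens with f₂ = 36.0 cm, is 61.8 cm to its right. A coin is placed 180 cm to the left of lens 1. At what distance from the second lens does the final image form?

Lens 1: 1/d_i1 = 1/f₁ − 1/d_o1 = 1/(36.5) − 1/(180) = 0.02184, so d_i1 = 45.78 cm.
The intermediate image is 45.78 cm to the right of lens 1, which is 61.8 − (45.78) = 16.02 cm to the left of lens 2, so d_o2 = +16.02 cm.
Lens 2: 1/d_i2 = 1/f₂ − 1/d_o2 = 1/(36.0) − 1/(16.02) = -0.03464, so d_i2 = -28.9 cm.
The final image is virtual, 28.9 cm to the left of lens 2 (overall magnification ≈ -0.46).

28.9 cm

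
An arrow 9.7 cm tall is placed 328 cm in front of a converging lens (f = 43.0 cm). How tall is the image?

1/d_i = 1/f − 1/d_o = 1/(43.00) − 1/(328) = 0.02021, so d_i = 49.49 cm.
m = −d_i/d_o = -0.1509.
|h_i| = |m|·h_o = 0.1509 × 9.7 = 1.46 cm. The image is real, inverted and reduced, on the far side of the lens.

1.46 cm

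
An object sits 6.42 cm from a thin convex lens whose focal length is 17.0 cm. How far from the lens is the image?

Thin-lens equation: 1/q = 1/f − 1/p = 1/(17.00) − 1/(6.42) = 0.05882 − 0.1558 = -0.09694, so q = -10.3 cm.
The image is virtual, upright and enlarged, on the same side as the object.

10.3 cm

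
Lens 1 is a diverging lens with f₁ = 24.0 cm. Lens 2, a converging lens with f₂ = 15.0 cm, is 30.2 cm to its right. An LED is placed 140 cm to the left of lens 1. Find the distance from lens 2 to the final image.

Lens 1 is diverging, so f₁ = −24.0 cm.
Lens 1: 1/d_i1 = 1/f₁ − 1/d_o1 = 1/(-24.0) − 1/(140) = -0.04881, so d_i1 = -20.49 cm.
The intermediate image is 20.49 cm to the left of lens 1 (virtual), which is 30.2 − (-20.49) = 50.69 cm to the left of lens 2, so d_o2 = +50.69 cm.
Lens 2: 1/d_i2 = 1/f₂ − 1/d_o2 = 1/(15.0) − 1/(50.69) = 0.04694, so d_i2 = 21.3 cm.
The final image is real, 21.3 cm to the right of lens 2 (overall magnification ≈ -0.062).

21.3 cm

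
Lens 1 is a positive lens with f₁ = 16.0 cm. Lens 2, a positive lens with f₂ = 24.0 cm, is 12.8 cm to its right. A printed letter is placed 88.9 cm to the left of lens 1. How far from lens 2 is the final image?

5.24 cm

Lens 1: 1/d_i1 = 1/f₁ − 1/d_o1 = 1/(16.0) − 1/(88.9) = 0.05125, so d_i1 = 19.51 cm.
The intermediate image is 19.51 cm to the right of lens 1, which lies 6.710 cm to the right of lens 2 — a virtual object — so d_o2 = −6.710 cm.
Lens 2: 1/d_i2 = 1/f₂ − 1/d_o2 = 1/(24.0) − 1/(-6.710) = 0.1907, so d_i2 = 5.24 cm.
The final image is real, 5.24 cm to the right of lens 2 (overall magnification ≈ -0.17).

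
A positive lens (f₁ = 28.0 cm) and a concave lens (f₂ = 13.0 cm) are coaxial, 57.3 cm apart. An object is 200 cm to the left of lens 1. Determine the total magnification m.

Lens 1: 1/d_i1 = 1/(28.0) − 1/(200) = 0.03071, so d_i1 = 32.56 cm; m₁ = −d_i1/d_o1 = -0.1628.
d_o2 = 57.3 − (32.56) = 24.74 cm.
f₂ = −13.0 cm (diverging).
Lens 2: 1/d_i2 = 1/(-13.0) − 1/(24.74) = -0.1173, so d_i2 = -8.522 cm; m₂ = −d_i2/d_o2 = +0.3445.
m = m₁·m₂ = (-0.1628)(+0.3445) = -0.0561.

m = -0.0561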